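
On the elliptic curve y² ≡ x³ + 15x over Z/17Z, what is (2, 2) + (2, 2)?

tangent at (2, 2): λ = (3·2² + 15)/(2·2) ≡ 10/4. 4⁻¹ ≡ 13 (mod 17), so λ ≡ 10·13 ≡ 11.
  x = λ² - 2 - 2 = 121 - 4 ≡ 15; y = λ·(2 - 15) - 2 ≡ 8. → (15, 8)

(15, 8)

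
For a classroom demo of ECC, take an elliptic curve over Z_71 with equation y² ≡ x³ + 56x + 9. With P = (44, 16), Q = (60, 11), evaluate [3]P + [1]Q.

First 3P:
Repeated addition: build up to 3P.
2P: tangent at (44, 16): λ = (3·44² + 56)/(2·16) ≡ 42/32. 32⁻¹ ≡ 20 (mod 71), so λ ≡ 42·20 ≡ 59.
  x = λ² - 44 - 44 = 3481 - 88 ≡ 56; y = λ·(44 - 56) - 16 ≡ 57. → (56, 57)
3P: (56, 57) + (44, 16). λ = (16 - 57)/(44 - 56) ≡ 30/59 mod 71. 59⁻¹ ≡ 65 (mod 71) since 59·65 = 3835 ≡ 1, so λ ≡ 33.
  x = λ² - 56 - 44 = 1089 - 100 ≡ 66; y = λ·(56 - 66) - 57 ≡ 39. → (66, 39)
3P = (66, 39).
Finally 3P + Q:
(66, 39) + (60, 11). λ = (11 - 39)/(60 - 66) ≡ 43/65 mod 71. 65⁻¹ ≡ 59 (mod 71) since 65·59 = 3835 ≡ 1, so λ ≡ 52.
  x = λ² - 66 - 60 = 2704 - 126 ≡ 22; y = λ·(66 - 22) - 39 ≡ 48. → (22, 48)

(22, 48)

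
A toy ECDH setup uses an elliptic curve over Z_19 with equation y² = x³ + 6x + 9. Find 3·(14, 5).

(10, 10)

Write G = (14, 5).
Repeated addition: build up to 3G.
2G: tangent at (14, 5): λ = (3·14² + 6)/(2·5) ≡ 5/10. 10⁻¹ ≡ 2 (mod 19) since 10·2 = 20 ≡ 1, so λ ≡ 5·2 ≡ 10.
  x = λ² - 14 - 14 = 100 - 28 ≡ 15; y = λ·(14 - 15) - 5 ≡ 4. → (15, 4)
3G: (15, 4) + (14, 5). λ = (5 - 4)/(14 - 15) ≡ 1/18 mod 19. 18⁻¹ ≡ 18 (mod 19), so λ ≡ 18.
  x = λ² - 15 - 14 = 324 - 29 ≡ 10; y = λ·(15 - 10) - 4 ≡ 10. → (10, 10)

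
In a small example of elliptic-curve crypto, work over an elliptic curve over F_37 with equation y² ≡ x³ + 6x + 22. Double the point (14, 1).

(10, 3)

tangent at (14, 1): λ = (3·14² + 6)/(2·1) ≡ 2/2. 2⁻¹ ≡ 19 (mod 37), so λ ≡ 2·19 ≡ 1.
  x = λ² - 14 - 14 = 1 - 28 ≡ 10; y = λ·(14 - 10) - 1 ≡ 3. → (10, 3)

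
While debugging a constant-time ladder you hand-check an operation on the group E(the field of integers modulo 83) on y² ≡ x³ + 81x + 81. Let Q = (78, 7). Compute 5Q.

(78, 76)

Double-and-add on 5 = (101)₂. Start with Q = (78, 7) for the leading 1-bit.
double: tangent at (78, 7): λ = (3·78² + 81)/(2·7) ≡ 73/14. 14⁻¹ ≡ 6 (mod 83), so λ ≡ 73·6 ≡ 23.
  x = λ² - 78 - 78 = 529 - 156 ≡ 41; y = λ·(78 - 41) - 7 ≡ 14. → (41, 14)
double: tangent at (41, 14): λ = (3·41² + 81)/(2·14) ≡ 61/28. 28⁻¹ ≡ 3 (mod 83), so λ ≡ 61·3 ≡ 17.
  x = λ² - 41 - 41 = 289 - 82 ≡ 41; y = λ·(41 - 41) - 14 ≡ 69. → (41, 69)
add Q: (41, 69) + (78, 7). λ = (7 - 69)/(78 - 41) ≡ 21/37 mod 83. 37⁻¹ ≡ 9 (mod 83) since 37·9 = 333 ≡ 1, so λ ≡ 23.
  x = λ² - 41 - 78 = 529 - 119 ≡ 78; y = λ·(41 - 78) - 69 ≡ 76. → (78, 76)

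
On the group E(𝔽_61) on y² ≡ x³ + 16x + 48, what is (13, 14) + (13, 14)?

(48, 49)

tangent at (13, 14): λ = (3·13² + 16)/(2·14) ≡ 35/28. 28⁻¹ ≡ 24 (mod 61), so λ ≡ 35·24 ≡ 47.
  x = λ² - 13 - 13 = 2209 - 26 ≡ 48; y = λ·(13 - 48) - 14 ≡ 49. → (48, 49)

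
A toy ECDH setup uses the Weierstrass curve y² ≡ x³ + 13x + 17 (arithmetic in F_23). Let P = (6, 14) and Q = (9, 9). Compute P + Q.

(6, 14) + (9, 9). λ = (9 - 14)/(9 - 6) ≡ 18/3 mod 23. 3⁻¹ ≡ 8 (mod 23) since 3·8 = 24 ≡ 1, so λ ≡ 6.
  x = λ² - 6 - 9 = 36 - 15 ≡ 21; y = λ·(6 - 21) - 14 ≡ 11. → (21, 11)

(21, 11)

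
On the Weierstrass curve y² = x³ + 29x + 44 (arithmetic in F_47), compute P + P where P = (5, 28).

tangent at (5, 28): λ = (3·5² + 29)/(2·28) ≡ 10/9. 9⁻¹ ≡ 21 (mod 47), so λ ≡ 10·21 ≡ 22.
  x = λ² - 5 - 5 = 484 - 10 ≡ 4; y = λ·(5 - 4) - 28 ≡ 41. → (4, 41)

(4, 41)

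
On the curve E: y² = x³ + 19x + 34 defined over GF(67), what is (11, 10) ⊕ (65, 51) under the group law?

(11, 10) + (65, 51). λ = (51 - 10)/(65 - 11) ≡ 41/54 mod 67. 54⁻¹ ≡ 36 (mod 67) since 54·36 = 1944 ≡ 1, so λ ≡ 2.
  x = λ² - 11 - 65 = 4 - 76 ≡ 62; y = λ·(11 - 62) - 10 ≡ 22. → (62, 22)

(62, 22)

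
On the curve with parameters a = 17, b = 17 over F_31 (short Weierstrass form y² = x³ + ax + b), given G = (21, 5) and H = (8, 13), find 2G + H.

First 2G:
Repeated addition: build up to 2G.
2G: tangent at (21, 5): λ = (3·21² + 17)/(2·5) ≡ 7/10. 10⁻¹ ≡ 28 (mod 31), so λ ≡ 7·28 ≡ 10.
  x = λ² - 21 - 21 = 100 - 42 ≡ 27; y = λ·(21 - 27) - 5 ≡ 28. → (27, 28)
2G = (27, 28).
Finally 2G + H:
(27, 28) + (8, 13). λ = (13 - 28)/(8 - 27) ≡ 16/12 mod 31. 12⁻¹ ≡ 13 (mod 31), so λ ≡ 22.
  x = λ² - 27 - 8 = 484 - 35 ≡ 15; y = λ·(27 - 15) - 28 ≡ 19. → (15, 19)

(15, 19)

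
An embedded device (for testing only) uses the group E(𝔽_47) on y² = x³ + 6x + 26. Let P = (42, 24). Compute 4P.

Double-and-add on 4 = (100)₂. Start with P = (42, 24) for the leading 1-bit.
double: tangent at (42, 24): λ = (3·42² + 6)/(2·24) ≡ 34/1. 1⁻¹ ≡ 1 (mod 47) since 1·1 = 1 ≡ 1, so λ ≡ 34·1 ≡ 34.
  x = λ² - 42 - 42 = 1156 - 84 ≡ 38; y = λ·(42 - 38) - 24 ≡ 18. → (38, 18)
double: tangent at (38, 18): λ = (3·38² + 6)/(2·18) ≡ 14/36. 36⁻¹ ≡ 17 (mod 47) since 36·17 = 612 ≡ 1, so λ ≡ 14·17 ≡ 3.
  x = λ² - 38 - 38 = 9 - 76 ≡ 27; y = λ·(38 - 27) - 18 ≡ 15. → (27, 15)

(27, 15)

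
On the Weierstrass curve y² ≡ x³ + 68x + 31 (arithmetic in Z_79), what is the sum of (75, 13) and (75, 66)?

The two points share x = 75 and their y-coordinates satisfy 13 + 66 ≡ 0 (mod 79), so they are inverses. Their sum is O.

O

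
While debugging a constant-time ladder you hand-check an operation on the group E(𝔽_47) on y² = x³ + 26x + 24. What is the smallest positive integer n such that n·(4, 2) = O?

11

2P: tangent at (4, 2): λ = (3·4² + 26)/(2·2) ≡ 27/4. 4⁻¹ ≡ 12 (mod 47), so λ ≡ 27·12 ≡ 42.
  x = λ² - 4 - 4 = 1764 - 8 ≡ 17; y = λ·(4 - 17) - 2 ≡ 16. → (17, 16)
3P: (17, 16) + (4, 2). λ = (2 - 16)/(4 - 17) ≡ 33/34 mod 47. 34⁻¹ ≡ 18 (mod 47), so λ ≡ 30.
  x = λ² - 17 - 4 = 900 - 21 ≡ 33; y = λ·(17 - 33) - 16 ≡ 21. → (33, 21)
4P: (33, 21) + (4, 2). λ = (2 - 21)/(4 - 33) ≡ 28/18 mod 47. 18⁻¹ ≡ 34 (mod 47) since 18·34 = 612 ≡ 1, so λ ≡ 12.
  x = λ² - 33 - 4 = 144 - 37 ≡ 13; y = λ·(33 - 13) - 21 ≡ 31. → (13, 31)
5P: (13, 31) + (4, 2). λ = (2 - 31)/(4 - 13) ≡ 18/38 mod 47. 38⁻¹ ≡ 26 (mod 47) since 38·26 = 988 ≡ 1, so λ ≡ 45.
  x = λ² - 13 - 4 = 2025 - 17 ≡ 34; y = λ·(13 - 34) - 31 ≡ 11. → (34, 11)
6P: (34, 11) + (4, 2). λ = (2 - 11)/(4 - 34) ≡ 38/17 mod 47. 17⁻¹ ≡ 36 (mod 47) since 17·36 = 612 ≡ 1, so λ ≡ 5.
  x = λ² - 34 - 4 = 25 - 38 ≡ 34; y = λ·(34 - 34) - 11 ≡ 36. → (34, 36)
7P: (34, 36) + (4, 2). λ = (2 - 36)/(4 - 34) ≡ 13/17 mod 47. 17⁻¹ ≡ 36 (mod 47), so λ ≡ 45.
  x = λ² - 34 - 4 = 2025 - 38 ≡ 13; y = λ·(34 - 13) - 36 ≡ 16. → (13, 16)
8P: (13, 16) + (4, 2). λ = (2 - 16)/(4 - 13) ≡ 33/38 mod 47. 38⁻¹ ≡ 26 (mod 47) since 38·26 = 988 ≡ 1, so λ ≡ 12.
  x = λ² - 13 - 4 = 144 - 17 ≡ 33; y = λ·(13 - 33) - 16 ≡ 26. → (33, 26)
9P: (33, 26) + (4, 2). λ = (2 - 26)/(4 - 33) ≡ 23/18 mod 47. 18⁻¹ ≡ 34 (mod 47) since 18·34 = 612 ≡ 1, so λ ≡ 30.
  x = λ² - 33 - 4 = 900 - 37 ≡ 17; y = λ·(33 - 17) - 26 ≡ 31. → (17, 31)
10P: (17, 31) + (4, 2). λ = (2 - 31)/(4 - 17) ≡ 18/34 mod 47. 34⁻¹ ≡ 18 (mod 47), so λ ≡ 42.
  x = λ² - 17 - 4 = 1764 - 21 ≡ 4; y = λ·(17 - 4) - 31 ≡ 45. → (4, 45)
11P: (4, 45) + (4, 2): same x and y₁ ≡ -y₂, so the sum is O.
11P = O, so the order is 11.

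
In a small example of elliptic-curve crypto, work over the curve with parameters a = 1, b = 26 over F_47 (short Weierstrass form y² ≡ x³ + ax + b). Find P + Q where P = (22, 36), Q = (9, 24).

(1, 34)

(22, 36) + (9, 24). λ = (24 - 36)/(9 - 22) ≡ 35/34 mod 47. 34⁻¹ ≡ 18 (mod 47), so λ ≡ 19.
  x = λ² - 22 - 9 = 361 - 31 ≡ 1; y = λ·(22 - 1) - 36 ≡ 34. → (1, 34)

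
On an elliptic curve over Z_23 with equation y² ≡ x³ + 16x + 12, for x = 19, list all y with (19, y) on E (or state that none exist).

x³ + 16x + 12 = 7175 ≡ 22 (mod 23).
22 is a non-residue mod 23; no y exists.

none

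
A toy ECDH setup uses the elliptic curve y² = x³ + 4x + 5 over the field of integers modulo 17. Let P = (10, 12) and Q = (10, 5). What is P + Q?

O

The two points share x = 10 and their y-coordinates satisfy 12 + 5 ≡ 0 (mod 17), so they are inverses. Their sum is O.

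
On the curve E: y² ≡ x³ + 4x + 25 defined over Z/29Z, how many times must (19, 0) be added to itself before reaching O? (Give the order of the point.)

2P: (19, 0) + (19, 0): same x and y₁ ≡ -y₂, so the sum is O.
2P = O, so the order is 2.

2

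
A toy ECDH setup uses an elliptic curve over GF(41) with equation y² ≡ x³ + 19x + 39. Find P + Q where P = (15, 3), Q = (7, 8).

(29, 16)

(15, 3) + (7, 8). λ = (8 - 3)/(7 - 15) ≡ 5/33 mod 41. 33⁻¹ ≡ 5 (mod 41) since 33·5 = 165 ≡ 1, so λ ≡ 25.
  x = λ² - 15 - 7 = 625 - 22 ≡ 29; y = λ·(15 - 29) - 3 ≡ 16. → (29, 16)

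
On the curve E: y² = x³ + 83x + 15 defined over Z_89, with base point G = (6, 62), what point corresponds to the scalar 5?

Repeated addition: build up to 5G.
2G: tangent at (6, 62): λ = (3·6² + 83)/(2·62) ≡ 13/35. 35⁻¹ ≡ 28 (mod 89), so λ ≡ 13·28 ≡ 8.
  x = λ² - 6 - 6 = 64 - 12 ≡ 52; y = λ·(6 - 52) - 62 ≡ 15. → (52, 15)
3G: (52, 15) + (6, 62). λ = (62 - 15)/(6 - 52) ≡ 47/43 mod 89. 43⁻¹ ≡ 29 (mod 89), so λ ≡ 28.
  x = λ² - 52 - 6 = 784 - 58 ≡ 14; y = λ·(52 - 14) - 15 ≡ 70. → (14, 70)
4G: (14, 70) + (6, 62). λ = (62 - 70)/(6 - 14) ≡ 81/81 mod 89. 81⁻¹ ≡ 11 (mod 89), so λ ≡ 1.
  x = λ² - 14 - 6 = 1 - 20 ≡ 70; y = λ·(14 - 70) - 70 ≡ 52. → (70, 52)
5G: (70, 52) + (6, 62). λ = (62 - 52)/(6 - 70) ≡ 10/25 mod 89. 25⁻¹ ≡ 57 (mod 89), so λ ≡ 36.
  x = λ² - 70 - 6 = 1296 - 76 ≡ 63; y = λ·(70 - 63) - 52 ≡ 22. → (63, 22)

(63, 22)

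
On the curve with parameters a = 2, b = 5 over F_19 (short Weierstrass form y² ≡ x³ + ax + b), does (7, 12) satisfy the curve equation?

no

y² = 12² ≡ 11; x³ + 2x + 5 = 362 ≡ 1 (mod 19). 11 ≠ 1.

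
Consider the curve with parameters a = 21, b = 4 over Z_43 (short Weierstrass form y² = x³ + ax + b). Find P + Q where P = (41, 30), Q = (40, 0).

(2, 22)

(41, 30) + (40, 0). λ = (0 - 30)/(40 - 41) ≡ 13/42 mod 43. 42⁻¹ ≡ 42 (mod 43) since 42·42 = 1764 ≡ 1, so λ ≡ 30.
  x = λ² - 41 - 40 = 900 - 81 ≡ 2; y = λ·(41 - 2) - 30 ≡ 22. → (2, 22)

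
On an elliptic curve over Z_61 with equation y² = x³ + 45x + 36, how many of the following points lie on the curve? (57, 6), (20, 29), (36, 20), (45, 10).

(57, 6): 6² ≡ 36, rhs ≡ 36 → on.
(20, 29): 29² ≡ 48, rhs ≡ 30 → off.
(36, 20): 20² ≡ 34, rhs ≡ 0 → off.
(45, 10): 10² ≡ 39, rhs ≡ 39 → on.

2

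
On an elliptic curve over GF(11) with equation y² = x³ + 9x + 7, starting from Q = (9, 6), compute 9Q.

Double-and-add on 9 = (1001)₂. Start with Q = (9, 6) for the leading 1-bit.
double: tangent at (9, 6): λ = (3·9² + 9)/(2·6) ≡ 10/1. 1⁻¹ ≡ 1 (mod 11) since 1·1 = 1 ≡ 1, so λ ≡ 10·1 ≡ 10.
  x = λ² - 9 - 9 = 100 - 18 ≡ 5; y = λ·(9 - 5) - 6 ≡ 1. → (5, 1)
double: tangent at (5, 1): λ = (3·5² + 9)/(2·1) ≡ 7/2. 2⁻¹ ≡ 6 (mod 11) since 2·6 = 12 ≡ 1, so λ ≡ 7·6 ≡ 9.
  x = λ² - 5 - 5 = 81 - 10 ≡ 5; y = λ·(5 - 5) - 1 ≡ 10. → (5, 10)
double: tangent at (5, 10): λ = (3·5² + 9)/(2·10) ≡ 7/9. 9⁻¹ ≡ 5 (mod 11), so λ ≡ 7·5 ≡ 2.
  x = λ² - 5 - 5 = 4 - 10 ≡ 5; y = λ·(5 - 5) - 10 ≡ 1. → (5, 1)
add Q: (5, 1) + (9, 6). λ = (6 - 1)/(9 - 5) ≡ 5/4 mod 11. 4⁻¹ ≡ 3 (mod 11), so λ ≡ 4.
  x = λ² - 5 - 9 = 16 - 14 ≡ 2; y = λ·(5 - 2) - 1 ≡ 0. → (2, 0)

(2, 0)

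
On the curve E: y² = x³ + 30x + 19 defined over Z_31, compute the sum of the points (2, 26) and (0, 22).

(2, 26) + (0, 22). λ = (22 - 26)/(0 - 2) ≡ 27/29 mod 31. 29⁻¹ ≡ 15 (mod 31) since 29·15 = 435 ≡ 1, so λ ≡ 2.
  x = λ² - 2 - 0 = 4 - 2 ≡ 2; y = λ·(2 - 2) - 26 ≡ 5. → (2, 5)

(2, 5)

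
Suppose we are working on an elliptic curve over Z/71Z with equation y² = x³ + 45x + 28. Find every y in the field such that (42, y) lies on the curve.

x³ + 45x + 28 = 76006 ≡ 36 (mod 71).
Square roots of 36 mod 71: 6 and 65 (since 6² = 36 ≡ 36).

6, 65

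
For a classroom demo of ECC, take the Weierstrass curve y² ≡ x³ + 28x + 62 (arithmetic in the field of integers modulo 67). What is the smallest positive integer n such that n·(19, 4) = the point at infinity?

2P: tangent at (19, 4): λ = (3·19² + 28)/(2·4) ≡ 39/8. 8⁻¹ ≡ 42 (mod 67), so λ ≡ 39·42 ≡ 30.
  x = λ² - 19 - 19 = 900 - 38 ≡ 58; y = λ·(19 - 58) - 4 ≡ 32. → (58, 32)
3P: (58, 32) + (19, 4). λ = (4 - 32)/(19 - 58) ≡ 39/28 mod 67. 28⁻¹ ≡ 12 (mod 67), so λ ≡ 66.
  x = λ² - 58 - 19 = 4356 - 77 ≡ 58; y = λ·(58 - 58) - 32 ≡ 35. → (58, 35)
4P: (58, 35) + (19, 4). λ = (4 - 35)/(19 - 58) ≡ 36/28 mod 67. 28⁻¹ ≡ 12 (mod 67), so λ ≡ 30.
  x = λ² - 58 - 19 = 900 - 77 ≡ 19; y = λ·(58 - 19) - 35 ≡ 63. → (19, 63)
5P: (19, 63) + (19, 4): same x and y₁ ≡ -y₂, so the sum is the point at infinity.
5P = the point at infinity, so the order is 5.

5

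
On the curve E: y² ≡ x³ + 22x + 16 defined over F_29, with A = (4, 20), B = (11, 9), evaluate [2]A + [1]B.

First 2A:
Repeated addition: build up to 2A.
2A: tangent at (4, 20): λ = (3·4² + 22)/(2·20) ≡ 12/11. 11⁻¹ ≡ 8 (mod 29), so λ ≡ 12·8 ≡ 9.
  x = λ² - 4 - 4 = 81 - 8 ≡ 15; y = λ·(4 - 15) - 20 ≡ 26. → (15, 26)
2A = (15, 26).
Finally 2A + B:
(15, 26) + (11, 9). λ = (9 - 26)/(11 - 15) ≡ 12/25 mod 29. 25⁻¹ ≡ 7 (mod 29), so λ ≡ 26.
  x = λ² - 15 - 11 = 676 - 26 ≡ 12; y = λ·(15 - 12) - 26 ≡ 23. → (12, 23)

(12, 23)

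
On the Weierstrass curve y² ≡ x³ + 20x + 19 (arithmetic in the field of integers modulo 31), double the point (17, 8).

(15, 6)

tangent at (17, 8): λ = (3·17² + 20)/(2·8) ≡ 19/16. 16⁻¹ ≡ 2 (mod 31), so λ ≡ 19·2 ≡ 7.
  x = λ² - 17 - 17 = 49 - 34 ≡ 15; y = λ·(17 - 15) - 8 ≡ 6. → (15, 6)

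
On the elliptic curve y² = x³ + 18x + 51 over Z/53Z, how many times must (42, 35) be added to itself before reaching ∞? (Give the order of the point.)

9

2P: tangent at (42, 35): λ = (3·42² + 18)/(2·35) ≡ 10/17. 17⁻¹ ≡ 25 (mod 53), so λ ≡ 10·25 ≡ 38.
  x = λ² - 42 - 42 = 1444 - 84 ≡ 35; y = λ·(42 - 35) - 35 ≡ 19. → (35, 19)
3P: (35, 19) + (42, 35). λ = (35 - 19)/(42 - 35) ≡ 16/7 mod 53. 7⁻¹ ≡ 38 (mod 53), so λ ≡ 25.
  x = λ² - 35 - 42 = 625 - 77 ≡ 18; y = λ·(35 - 18) - 19 ≡ 35. → (18, 35)
4P: (18, 35) + (42, 35). λ = (35 - 35)/(42 - 18) ≡ 0/24 mod 53. 24⁻¹ ≡ 42 (mod 53) since 24·42 = 1008 ≡ 1, so λ ≡ 0.
  x = λ² - 18 - 42 = 0 - 60 ≡ 46; y = λ·(18 - 46) - 35 ≡ 18. → (46, 18)
5P: (46, 18) + (42, 35). λ = (35 - 18)/(42 - 46) ≡ 17/49 mod 53. 49⁻¹ ≡ 13 (mod 53) since 49·13 = 637 ≡ 1, so λ ≡ 9.
  x = λ² - 46 - 42 = 81 - 88 ≡ 46; y = λ·(46 - 46) - 18 ≡ 35. → (46, 35)
6P: (46, 35) + (42, 35). λ = (35 - 35)/(42 - 46) ≡ 0/49 mod 53. 49⁻¹ ≡ 13 (mod 53), so λ ≡ 0.
  x = λ² - 46 - 42 = 0 - 88 ≡ 18; y = λ·(46 - 18) - 35 ≡ 18. → (18, 18)
7P: (18, 18) + (42, 35). λ = (35 - 18)/(42 - 18) ≡ 17/24 mod 53. 24⁻¹ ≡ 42 (mod 53) since 24·42 = 1008 ≡ 1, so λ ≡ 25.
  x = λ² - 18 - 42 = 625 - 60 ≡ 35; y = λ·(18 - 35) - 18 ≡ 34. → (35, 34)
8P: (35, 34) + (42, 35). λ = (35 - 34)/(42 - 35) ≡ 1/7 mod 53. 7⁻¹ ≡ 38 (mod 53), so λ ≡ 38.
  x = λ² - 35 - 42 = 1444 - 77 ≡ 42; y = λ·(35 - 42) - 34 ≡ 18. → (42, 18)
9P: (42, 18) + (42, 35): same x and y₁ ≡ -y₂, so the sum is ∞.
9P = ∞, so the order is 9.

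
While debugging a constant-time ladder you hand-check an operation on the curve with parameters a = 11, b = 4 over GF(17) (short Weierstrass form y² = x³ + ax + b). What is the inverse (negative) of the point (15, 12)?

(15, 5)

-(15, 12) = (15, -12 mod 17) = (15, 5).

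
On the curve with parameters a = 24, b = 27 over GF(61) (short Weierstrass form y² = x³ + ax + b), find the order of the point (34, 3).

4

2P: tangent at (34, 3): λ = (3·34² + 24)/(2·3) ≡ 15/6. 6⁻¹ ≡ 51 (mod 61), so λ ≡ 15·51 ≡ 33.
  x = λ² - 34 - 34 = 1089 - 68 ≡ 45; y = λ·(34 - 45) - 3 ≡ 0. → (45, 0)
3P: (45, 0) + (34, 3). λ = (3 - 0)/(34 - 45) ≡ 3/50 mod 61. 50⁻¹ ≡ 11 (mod 61), so λ ≡ 33.
  x = λ² - 45 - 34 = 1089 - 79 ≡ 34; y = λ·(45 - 34) - 0 ≡ 58. → (34, 58)
4P: (34, 58) + (34, 3): same x and y₁ ≡ -y₂, so the sum is the point at infinity.
4P = the point at infinity, so the order is 4.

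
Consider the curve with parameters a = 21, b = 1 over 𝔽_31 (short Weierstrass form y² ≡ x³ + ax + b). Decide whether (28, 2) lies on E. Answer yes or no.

yes

y² = 2² ≡ 4; x³ + 21x + 1 = 22541 ≡ 4 (mod 31). 4 = 4.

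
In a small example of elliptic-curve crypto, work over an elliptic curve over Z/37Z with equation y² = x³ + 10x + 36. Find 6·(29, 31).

Write Q = (29, 31).
Repeated addition: build up to 6Q.
2Q: tangent at (29, 31): λ = (3·29² + 10)/(2·31) ≡ 17/25. 25⁻¹ ≡ 3 (mod 37), so λ ≡ 17·3 ≡ 14.
  x = λ² - 29 - 29 = 196 - 58 ≡ 27; y = λ·(29 - 27) - 31 ≡ 34. → (27, 34)
3Q: (27, 34) + (29, 31). λ = (31 - 34)/(29 - 27) ≡ 34/2 mod 37. 2⁻¹ ≡ 19 (mod 37), so λ ≡ 17.
  x = λ² - 27 - 29 = 289 - 56 ≡ 11; y = λ·(27 - 11) - 34 ≡ 16. → (11, 16)
4Q: (11, 16) + (29, 31). λ = (31 - 16)/(29 - 11) ≡ 15/18 mod 37. 18⁻¹ ≡ 35 (mod 37), so λ ≡ 7.
  x = λ² - 11 - 29 = 49 - 40 ≡ 9; y = λ·(11 - 9) - 16 ≡ 35. → (9, 35)
5Q: (9, 35) + (29, 31). λ = (31 - 35)/(29 - 9) ≡ 33/20 mod 37. 20⁻¹ ≡ 13 (mod 37) since 20·13 = 260 ≡ 1, so λ ≡ 22.
  x = λ² - 9 - 29 = 484 - 38 ≡ 2; y = λ·(9 - 2) - 35 ≡ 8. → (2, 8)
6Q: (2, 8) + (29, 31). λ = (31 - 8)/(29 - 2) ≡ 23/27 mod 37. 27⁻¹ ≡ 11 (mod 37), so λ ≡ 31.
  x = λ² - 2 - 29 = 961 - 31 ≡ 5; y = λ·(2 - 5) - 8 ≡ 10. → (5, 10)

(5, 10)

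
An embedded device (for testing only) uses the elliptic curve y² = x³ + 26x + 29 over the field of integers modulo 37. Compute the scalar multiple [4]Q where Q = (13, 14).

Repeated addition: build up to 4Q.
2Q: tangent at (13, 14): λ = (3·13² + 26)/(2·14) ≡ 15/28. 28⁻¹ ≡ 4 (mod 37), so λ ≡ 15·4 ≡ 23.
  x = λ² - 13 - 13 = 529 - 26 ≡ 22; y = λ·(13 - 22) - 14 ≡ 1. → (22, 1)
3Q: (22, 1) + (13, 14). λ = (14 - 1)/(13 - 22) ≡ 13/28 mod 37. 28⁻¹ ≡ 4 (mod 37) since 28·4 = 112 ≡ 1, so λ ≡ 15.
  x = λ² - 22 - 13 = 225 - 35 ≡ 5; y = λ·(22 - 5) - 1 ≡ 32. → (5, 32)
4Q: (5, 32) + (13, 14). λ = (14 - 32)/(13 - 5) ≡ 19/8 mod 37. 8⁻¹ ≡ 14 (mod 37) since 8·14 = 112 ≡ 1, so λ ≡ 7.
  x = λ² - 5 - 13 = 49 - 18 ≡ 31; y = λ·(5 - 31) - 32 ≡ 8. → (31, 8)

(31, 8)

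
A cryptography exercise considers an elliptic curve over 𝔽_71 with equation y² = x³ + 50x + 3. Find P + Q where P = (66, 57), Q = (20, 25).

(66, 57) + (20, 25). λ = (25 - 57)/(20 - 66) ≡ 39/25 mod 71. 25⁻¹ ≡ 54 (mod 71), so λ ≡ 47.
  x = λ² - 66 - 20 = 2209 - 86 ≡ 64; y = λ·(66 - 64) - 57 ≡ 37. → (64, 37)

(64, 37)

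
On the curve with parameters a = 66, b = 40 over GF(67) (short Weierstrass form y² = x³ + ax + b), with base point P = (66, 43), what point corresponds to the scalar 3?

(37, 2)

Repeated addition: build up to 3P.
2P: tangent at (66, 43): λ = (3·66² + 66)/(2·43) ≡ 2/19. 19⁻¹ ≡ 60 (mod 67) since 19·60 = 1140 ≡ 1, so λ ≡ 2·60 ≡ 53.
  x = λ² - 66 - 66 = 2809 - 132 ≡ 64; y = λ·(66 - 64) - 43 ≡ 63. → (64, 63)
3P: (64, 63) + (66, 43). λ = (43 - 63)/(66 - 64) ≡ 47/2 mod 67. 2⁻¹ ≡ 34 (mod 67), so λ ≡ 57.
  x = λ² - 64 - 66 = 3249 - 130 ≡ 37; y = λ·(64 - 37) - 63 ≡ 2. → (37, 2)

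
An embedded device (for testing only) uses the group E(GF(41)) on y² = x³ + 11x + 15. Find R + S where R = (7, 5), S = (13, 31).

(7, 5) + (13, 31). λ = (31 - 5)/(13 - 7) ≡ 26/6 mod 41. 6⁻¹ ≡ 7 (mod 41), so λ ≡ 18.
  x = λ² - 7 - 13 = 324 - 20 ≡ 17; y = λ·(7 - 17) - 5 ≡ 20. → (17, 20)

(17, 20)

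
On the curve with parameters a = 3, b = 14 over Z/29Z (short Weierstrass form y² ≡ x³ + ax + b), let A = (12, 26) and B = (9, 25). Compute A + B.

(12, 26) + (9, 25). λ = (25 - 26)/(9 - 12) ≡ 28/26 mod 29. 26⁻¹ ≡ 19 (mod 29) since 26·19 = 494 ≡ 1, so λ ≡ 10.
  x = λ² - 12 - 9 = 100 - 21 ≡ 21; y = λ·(12 - 21) - 26 ≡ 0. → (21, 0)

(21, 0)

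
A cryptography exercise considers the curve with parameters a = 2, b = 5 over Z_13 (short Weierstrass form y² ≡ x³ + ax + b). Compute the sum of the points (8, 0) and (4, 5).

(5, 6)

(8, 0) + (4, 5). λ = (5 - 0)/(4 - 8) ≡ 5/9 mod 13. 9⁻¹ ≡ 3 (mod 13) since 9·3 = 27 ≡ 1, so λ ≡ 2.
  x = λ² - 8 - 4 = 4 - 12 ≡ 5; y = λ·(8 - 5) - 0 ≡ 6. → (5, 6)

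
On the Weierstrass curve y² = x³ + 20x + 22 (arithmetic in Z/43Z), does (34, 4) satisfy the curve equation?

yes

y² = 4² ≡ 16; x³ + 20x + 22 = 40006 ≡ 16 (mod 43). 16 = 16.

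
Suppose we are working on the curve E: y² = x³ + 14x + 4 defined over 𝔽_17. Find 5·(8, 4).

O

Write P = (8, 4).
Double-and-add on 5 = (101)₂. Start with P = (8, 4) for the leading 1-bit.
double: tangent at (8, 4): λ = (3·8² + 14)/(2·4) ≡ 2/8. 8⁻¹ ≡ 15 (mod 17), so λ ≡ 2·15 ≡ 13.
  x = λ² - 8 - 8 = 169 - 16 ≡ 0; y = λ·(8 - 0) - 4 ≡ 15. → (0, 15)
double: tangent at (0, 15): λ = (3·0² + 14)/(2·15) ≡ 14/13. 13⁻¹ ≡ 4 (mod 17), so λ ≡ 14·4 ≡ 5.
  x = λ² - 0 - 0 = 25 - 0 ≡ 8; y = λ·(0 - 8) - 15 ≡ 13. → (8, 13)
add P: (8, 13) + (8, 4): same x and y₁ ≡ -y₂, so the sum is ∞.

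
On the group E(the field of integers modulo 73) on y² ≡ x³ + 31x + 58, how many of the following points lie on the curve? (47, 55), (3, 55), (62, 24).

(47, 55): 55² ≡ 32, rhs ≡ 72 → off.
(3, 55): 55² ≡ 32, rhs ≡ 32 → on.
(62, 24): 24² ≡ 65, rhs ≡ 65 → on.

2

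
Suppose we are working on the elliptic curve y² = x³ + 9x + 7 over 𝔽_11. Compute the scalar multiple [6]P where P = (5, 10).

O

Repeated addition: build up to 6P.
2P: tangent at (5, 10): λ = (3·5² + 9)/(2·10) ≡ 7/9. 9⁻¹ ≡ 5 (mod 11) since 9·5 = 45 ≡ 1, so λ ≡ 7·5 ≡ 2.
  x = λ² - 5 - 5 = 4 - 10 ≡ 5; y = λ·(5 - 5) - 10 ≡ 1. → (5, 1)
3P: (5, 1) + (5, 10): same x and y₁ ≡ -y₂, so the sum is 𝒪.
4P: 𝒪 + (5, 10) = (5, 10) (identity).
5P: tangent at (5, 10): λ = (3·5² + 9)/(2·10) ≡ 7/9. 9⁻¹ ≡ 5 (mod 11), so λ ≡ 7·5 ≡ 2.
  x = λ² - 5 - 5 = 4 - 10 ≡ 5; y = λ·(5 - 5) - 10 ≡ 1. → (5, 1)
6P: (5, 1) + (5, 10): same x and y₁ ≡ -y₂, so the sum is 𝒪.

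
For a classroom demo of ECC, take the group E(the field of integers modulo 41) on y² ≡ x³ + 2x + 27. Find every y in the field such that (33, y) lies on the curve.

14, 27

x³ + 2x + 27 = 36030 ≡ 32 (mod 41).
Square roots of 32 mod 41: 14 and 27 (since 14² = 196 ≡ 32).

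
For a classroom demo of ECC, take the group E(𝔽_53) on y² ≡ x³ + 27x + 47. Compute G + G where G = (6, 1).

(26, 27)

tangent at (6, 1): λ = (3·6² + 27)/(2·1) ≡ 29/2. 2⁻¹ ≡ 27 (mod 53) since 2·27 = 54 ≡ 1, so λ ≡ 29·27 ≡ 41.
  x = λ² - 6 - 6 = 1681 - 12 ≡ 26; y = λ·(6 - 26) - 1 ≡ 27. → (26, 27)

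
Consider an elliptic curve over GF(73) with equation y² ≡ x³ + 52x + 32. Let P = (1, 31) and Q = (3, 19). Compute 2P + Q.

(56, 41)

First 2P:
Repeated addition: build up to 2P.
2P: tangent at (1, 31): λ = (3·1² + 52)/(2·31) ≡ 55/62. 62⁻¹ ≡ 53 (mod 73), so λ ≡ 55·53 ≡ 68.
  x = λ² - 1 - 1 = 4624 - 2 ≡ 23; y = λ·(1 - 23) - 31 ≡ 6. → (23, 6)
2P = (23, 6).
Finally 2P + Q:
(23, 6) + (3, 19). λ = (19 - 6)/(3 - 23) ≡ 13/53 mod 73. 53⁻¹ ≡ 62 (mod 73) since 53·62 = 3286 ≡ 1, so λ ≡ 3.
  x = λ² - 23 - 3 = 9 - 26 ≡ 56; y = λ·(23 - 56) - 6 ≡ 41. → (56, 41)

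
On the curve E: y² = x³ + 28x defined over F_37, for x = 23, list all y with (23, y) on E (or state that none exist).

3, 34

x³ + 28x + 0 = 12811 ≡ 9 (mod 37).
Square roots of 9 mod 37: 3 and 34 (since 3² = 9 ≡ 9).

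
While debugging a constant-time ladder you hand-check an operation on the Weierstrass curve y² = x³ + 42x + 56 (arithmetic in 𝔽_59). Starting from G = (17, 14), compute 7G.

(45, 21)

Repeated addition: build up to 7G.
2G: tangent at (17, 14): λ = (3·17² + 42)/(2·14) ≡ 24/28. 28⁻¹ ≡ 19 (mod 59), so λ ≡ 24·19 ≡ 43.
  x = λ² - 17 - 17 = 1849 - 34 ≡ 45; y = λ·(17 - 45) - 14 ≡ 21. → (45, 21)
3G: (45, 21) + (17, 14). λ = (14 - 21)/(17 - 45) ≡ 52/31 mod 59. 31⁻¹ ≡ 40 (mod 59), so λ ≡ 15.
  x = λ² - 45 - 17 = 225 - 62 ≡ 45; y = λ·(45 - 45) - 21 ≡ 38. → (45, 38)
4G: (45, 38) + (17, 14). λ = (14 - 38)/(17 - 45) ≡ 35/31 mod 59. 31⁻¹ ≡ 40 (mod 59) since 31·40 = 1240 ≡ 1, so λ ≡ 43.
  x = λ² - 45 - 17 = 1849 - 62 ≡ 17; y = λ·(45 - 17) - 38 ≡ 45. → (17, 45)
5G: (17, 45) + (17, 14): same x and y₁ ≡ -y₂, so the sum is O.
6G: O + (17, 14) = (17, 14) (identity).
7G: tangent at (17, 14): λ = (3·17² + 42)/(2·14) ≡ 24/28. 28⁻¹ ≡ 19 (mod 59), so λ ≡ 24·19 ≡ 43.
  x = λ² - 17 - 17 = 1849 - 34 ≡ 45; y = λ·(17 - 45) - 14 ≡ 21. → (45, 21)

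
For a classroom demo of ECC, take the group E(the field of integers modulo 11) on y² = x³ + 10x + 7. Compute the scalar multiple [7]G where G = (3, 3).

(3, 3)

Repeated addition: build up to 7G.
2G: tangent at (3, 3): λ = (3·3² + 10)/(2·3) ≡ 4/6. 6⁻¹ ≡ 2 (mod 11), so λ ≡ 4·2 ≡ 8.
  x = λ² - 3 - 3 = 64 - 6 ≡ 3; y = λ·(3 - 3) - 3 ≡ 8. → (3, 8)
3G: (3, 8) + (3, 3): same x and y₁ ≡ -y₂, so the sum is O.
4G: O + (3, 3) = (3, 3) (identity).
5G: tangent at (3, 3): λ = (3·3² + 10)/(2·3) ≡ 4/6. 6⁻¹ ≡ 2 (mod 11) since 6·2 = 12 ≡ 1, so λ ≡ 4·2 ≡ 8.
  x = λ² - 3 - 3 = 64 - 6 ≡ 3; y = λ·(3 - 3) - 3 ≡ 8. → (3, 8)
6G: (3, 8) + (3, 3): same x and y₁ ≡ -y₂, so the sum is O.
7G: O + (3, 3) = (3, 3) (identity).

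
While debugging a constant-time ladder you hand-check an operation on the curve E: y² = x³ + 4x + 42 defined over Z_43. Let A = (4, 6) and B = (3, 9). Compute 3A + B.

First 3A:
Repeated addition: build up to 3A.
2A: tangent at (4, 6): λ = (3·4² + 4)/(2·6) ≡ 9/12. 12⁻¹ ≡ 18 (mod 43), so λ ≡ 9·18 ≡ 33.
  x = λ² - 4 - 4 = 1089 - 8 ≡ 6; y = λ·(4 - 6) - 6 ≡ 14. → (6, 14)
3A: (6, 14) + (4, 6). λ = (6 - 14)/(4 - 6) ≡ 35/41 mod 43. 41⁻¹ ≡ 21 (mod 43), so λ ≡ 4.
  x = λ² - 6 - 4 = 16 - 10 ≡ 6; y = λ·(6 - 6) - 14 ≡ 29. → (6, 29)
3A = (6, 29).
Finally 3A + B:
(6, 29) + (3, 9). λ = (9 - 29)/(3 - 6) ≡ 23/40 mod 43. 40⁻¹ ≡ 14 (mod 43) since 40·14 = 560 ≡ 1, so λ ≡ 21.
  x = λ² - 6 - 3 = 441 - 9 ≡ 2; y = λ·(6 - 2) - 29 ≡ 12. → (2, 12)

(2, 12)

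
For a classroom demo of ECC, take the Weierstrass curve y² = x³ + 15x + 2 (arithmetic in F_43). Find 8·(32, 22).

Write G = (32, 22).
Repeated addition: build up to 8G.
2G: tangent at (32, 22): λ = (3·32² + 15)/(2·22) ≡ 34/1. 1⁻¹ ≡ 1 (mod 43), so λ ≡ 34·1 ≡ 34.
  x = λ² - 32 - 32 = 1156 - 64 ≡ 17; y = λ·(32 - 17) - 22 ≡ 15. → (17, 15)
3G: (17, 15) + (32, 22). λ = (22 - 15)/(32 - 17) ≡ 7/15 mod 43. 15⁻¹ ≡ 23 (mod 43), so λ ≡ 32.
  x = λ² - 17 - 32 = 1024 - 49 ≡ 29; y = λ·(17 - 29) - 15 ≡ 31. → (29, 31)
4G: (29, 31) + (32, 22). λ = (22 - 31)/(32 - 29) ≡ 34/3 mod 43. 3⁻¹ ≡ 29 (mod 43), so λ ≡ 40.
  x = λ² - 29 - 32 = 1600 - 61 ≡ 34; y = λ·(29 - 34) - 31 ≡ 27. → (34, 27)
5G: (34, 27) + (32, 22). λ = (22 - 27)/(32 - 34) ≡ 38/41 mod 43. 41⁻¹ ≡ 21 (mod 43), so λ ≡ 24.
  x = λ² - 34 - 32 = 576 - 66 ≡ 37; y = λ·(34 - 37) - 27 ≡ 30. → (37, 30)
6G: (37, 30) + (32, 22). λ = (22 - 30)/(32 - 37) ≡ 35/38 mod 43. 38⁻¹ ≡ 17 (mod 43), so λ ≡ 36.
  x = λ² - 37 - 32 = 1296 - 69 ≡ 23; y = λ·(37 - 23) - 30 ≡ 1. → (23, 1)
7G: (23, 1) + (32, 22). λ = (22 - 1)/(32 - 23) ≡ 21/9 mod 43. 9⁻¹ ≡ 24 (mod 43), so λ ≡ 31.
  x = λ² - 23 - 32 = 961 - 55 ≡ 3; y = λ·(23 - 3) - 1 ≡ 17. → (3, 17)
8G: (3, 17) + (32, 22). λ = (22 - 17)/(32 - 3) ≡ 5/29 mod 43. 29⁻¹ ≡ 3 (mod 43), so λ ≡ 15.
  x = λ² - 3 - 32 = 225 - 35 ≡ 18; y = λ·(3 - 18) - 17 ≡ 16. → (18, 16)

(18, 16)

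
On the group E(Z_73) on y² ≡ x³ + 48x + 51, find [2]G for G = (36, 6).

(56, 4)

tangent at (36, 6): λ = (3·36² + 48)/(2·6) ≡ 67/12. 12⁻¹ ≡ 67 (mod 73), so λ ≡ 67·67 ≡ 36.
  x = λ² - 36 - 36 = 1296 - 72 ≡ 56; y = λ·(36 - 56) - 6 ≡ 4. → (56, 4)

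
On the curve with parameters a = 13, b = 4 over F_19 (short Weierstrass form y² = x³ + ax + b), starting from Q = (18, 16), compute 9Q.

Repeated addition: build up to 9Q.
2Q: tangent at (18, 16): λ = (3·18² + 13)/(2·16) ≡ 16/13. 13⁻¹ ≡ 3 (mod 19), so λ ≡ 16·3 ≡ 10.
  x = λ² - 18 - 18 = 100 - 36 ≡ 7; y = λ·(18 - 7) - 16 ≡ 18. → (7, 18)
3Q: (7, 18) + (18, 16). λ = (16 - 18)/(18 - 7) ≡ 17/11 mod 19. 11⁻¹ ≡ 7 (mod 19) since 11·7 = 77 ≡ 1, so λ ≡ 5.
  x = λ² - 7 - 18 = 25 - 25 ≡ 0; y = λ·(7 - 0) - 18 ≡ 17. → (0, 17)
4Q: (0, 17) + (18, 16). λ = (16 - 17)/(18 - 0) ≡ 18/18 mod 19. 18⁻¹ ≡ 18 (mod 19), so λ ≡ 1.
  x = λ² - 0 - 18 = 1 - 18 ≡ 2; y = λ·(0 - 2) - 17 ≡ 0. → (2, 0)
5Q: (2, 0) + (18, 16). λ = (16 - 0)/(18 - 2) ≡ 16/16 mod 19. 16⁻¹ ≡ 6 (mod 19) since 16·6 = 96 ≡ 1, so λ ≡ 1.
  x = λ² - 2 - 18 = 1 - 20 ≡ 0; y = λ·(2 - 0) - 0 ≡ 2. → (0, 2)
6Q: (0, 2) + (18, 16). λ = (16 - 2)/(18 - 0) ≡ 14/18 mod 19. 18⁻¹ ≡ 18 (mod 19) since 18·18 = 324 ≡ 1, so λ ≡ 5.
  x = λ² - 0 - 18 = 25 - 18 ≡ 7; y = λ·(0 - 7) - 2 ≡ 1. → (7, 1)
7Q: (7, 1) + (18, 16). λ = (16 - 1)/(18 - 7) ≡ 15/11 mod 19. 11⁻¹ ≡ 7 (mod 19), so λ ≡ 10.
  x = λ² - 7 - 18 = 100 - 25 ≡ 18; y = λ·(7 - 18) - 1 ≡ 3. → (18, 3)
8Q: (18, 3) + (18, 16): same x and y₁ ≡ -y₂, so the sum is ∞.
9Q: ∞ + (18, 16) = (18, 16) (identity).

(18, 16)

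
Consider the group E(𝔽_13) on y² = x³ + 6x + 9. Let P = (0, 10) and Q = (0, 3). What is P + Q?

The two points share x = 0 and their y-coordinates satisfy 10 + 3 ≡ 0 (mod 13), so they are inverses. Their sum is the point at infinity.

O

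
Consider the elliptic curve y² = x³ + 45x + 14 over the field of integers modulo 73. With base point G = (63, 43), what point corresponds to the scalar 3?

(65, 23)

Repeated addition: build up to 3G.
2G: tangent at (63, 43): λ = (3·63² + 45)/(2·43) ≡ 53/13. 13⁻¹ ≡ 45 (mod 73), so λ ≡ 53·45 ≡ 49.
  x = λ² - 63 - 63 = 2401 - 126 ≡ 12; y = λ·(63 - 12) - 43 ≡ 47. → (12, 47)
3G: (12, 47) + (63, 43). λ = (43 - 47)/(63 - 12) ≡ 69/51 mod 73. 51⁻¹ ≡ 63 (mod 73) since 51·63 = 3213 ≡ 1, so λ ≡ 40.
  x = λ² - 12 - 63 = 1600 - 75 ≡ 65; y = λ·(12 - 65) - 47 ≡ 23. → (65, 23)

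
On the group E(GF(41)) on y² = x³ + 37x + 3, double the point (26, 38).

(26, 3)

tangent at (26, 38): λ = (3·26² + 37)/(2·38) ≡ 15/35. 35⁻¹ ≡ 34 (mod 41), so λ ≡ 15·34 ≡ 18.
  x = λ² - 26 - 26 = 324 - 52 ≡ 26; y = λ·(26 - 26) - 38 ≡ 3. → (26, 3)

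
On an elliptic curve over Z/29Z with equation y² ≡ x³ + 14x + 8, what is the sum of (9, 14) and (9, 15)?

The two points share x = 9 and their y-coordinates satisfy 14 + 15 ≡ 0 (mod 29), so they are inverses. Their sum is 𝒪.

O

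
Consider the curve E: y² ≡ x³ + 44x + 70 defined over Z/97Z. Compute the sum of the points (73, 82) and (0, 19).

(90, 96)

(73, 82) + (0, 19). λ = (19 - 82)/(0 - 73) ≡ 34/24 mod 97. 24⁻¹ ≡ 93 (mod 97), so λ ≡ 58.
  x = λ² - 73 - 0 = 3364 - 73 ≡ 90; y = λ·(73 - 90) - 82 ≡ 96. → (90, 96)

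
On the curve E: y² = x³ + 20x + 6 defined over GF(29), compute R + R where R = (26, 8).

(5, 12)

tangent at (26, 8): λ = (3·26² + 20)/(2·8) ≡ 18/16. 16⁻¹ ≡ 20 (mod 29) since 16·20 = 320 ≡ 1, so λ ≡ 18·20 ≡ 12.
  x = λ² - 26 - 26 = 144 - 52 ≡ 5; y = λ·(26 - 5) - 8 ≡ 12. → (5, 12)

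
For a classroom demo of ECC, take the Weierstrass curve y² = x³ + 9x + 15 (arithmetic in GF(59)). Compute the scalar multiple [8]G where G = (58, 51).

(29, 11)

Repeated addition: build up to 8G.
2G: tangent at (58, 51): λ = (3·58² + 9)/(2·51) ≡ 12/43. 43⁻¹ ≡ 11 (mod 59), so λ ≡ 12·11 ≡ 14.
  x = λ² - 58 - 58 = 196 - 116 ≡ 21; y = λ·(58 - 21) - 51 ≡ 54. → (21, 54)
3G: (21, 54) + (58, 51). λ = (51 - 54)/(58 - 21) ≡ 56/37 mod 59. 37⁻¹ ≡ 8 (mod 59) since 37·8 = 296 ≡ 1, so λ ≡ 35.
  x = λ² - 21 - 58 = 1225 - 79 ≡ 25; y = λ·(21 - 25) - 54 ≡ 42. → (25, 42)
4G: (25, 42) + (58, 51). λ = (51 - 42)/(58 - 25) ≡ 9/33 mod 59. 33⁻¹ ≡ 34 (mod 59), so λ ≡ 11.
  x = λ² - 25 - 58 = 121 - 83 ≡ 38; y = λ·(25 - 38) - 42 ≡ 51. → (38, 51)
5G: (38, 51) + (58, 51). λ = (51 - 51)/(58 - 38) ≡ 0/20 mod 59. 20⁻¹ ≡ 3 (mod 59) since 20·3 = 60 ≡ 1, so λ ≡ 0.
  x = λ² - 38 - 58 = 0 - 96 ≡ 22; y = λ·(38 - 22) - 51 ≡ 8. → (22, 8)
6G: (22, 8) + (58, 51). λ = (51 - 8)/(58 - 22) ≡ 43/36 mod 59. 36⁻¹ ≡ 41 (mod 59) since 36·41 = 1476 ≡ 1, so λ ≡ 52.
  x = λ² - 22 - 58 = 2704 - 80 ≡ 28; y = λ·(22 - 28) - 8 ≡ 34. → (28, 34)
7G: (28, 34) + (58, 51). λ = (51 - 34)/(58 - 28) ≡ 17/30 mod 59. 30⁻¹ ≡ 2 (mod 59) since 30·2 = 60 ≡ 1, so λ ≡ 34.
  x = λ² - 28 - 58 = 1156 - 86 ≡ 8; y = λ·(28 - 8) - 34 ≡ 56. → (8, 56)
8G: (8, 56) + (58, 51). λ = (51 - 56)/(58 - 8) ≡ 54/50 mod 59. 50⁻¹ ≡ 13 (mod 59), so λ ≡ 53.
  x = λ² - 8 - 58 = 2809 - 66 ≡ 29; y = λ·(8 - 29) - 56 ≡ 11. → (29, 11)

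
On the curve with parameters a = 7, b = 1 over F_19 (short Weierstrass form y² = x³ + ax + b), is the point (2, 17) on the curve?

yes

y² = 17² ≡ 4; x³ + 7x + 1 = 23 ≡ 4 (mod 19). 4 = 4.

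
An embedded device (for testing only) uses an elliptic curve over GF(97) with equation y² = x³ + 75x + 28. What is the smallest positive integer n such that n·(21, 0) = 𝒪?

2P: (21, 0) + (21, 0): same x and y₁ ≡ -y₂, so the sum is 𝒪.
2P = 𝒪, so the order is 2.

2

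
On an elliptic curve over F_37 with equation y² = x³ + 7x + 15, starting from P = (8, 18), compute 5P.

Repeated addition: build up to 5P.
2P: tangent at (8, 18): λ = (3·8² + 7)/(2·18) ≡ 14/36. 36⁻¹ ≡ 36 (mod 37), so λ ≡ 14·36 ≡ 23.
  x = λ² - 8 - 8 = 529 - 16 ≡ 32; y = λ·(8 - 32) - 18 ≡ 22. → (32, 22)
3P: (32, 22) + (8, 18). λ = (18 - 22)/(8 - 32) ≡ 33/13 mod 37. 13⁻¹ ≡ 20 (mod 37), so λ ≡ 31.
  x = λ² - 32 - 8 = 961 - 40 ≡ 33; y = λ·(32 - 33) - 22 ≡ 21. → (33, 21)
4P: (33, 21) + (8, 18). λ = (18 - 21)/(8 - 33) ≡ 34/12 mod 37. 12⁻¹ ≡ 34 (mod 37), so λ ≡ 9.
  x = λ² - 33 - 8 = 81 - 41 ≡ 3; y = λ·(33 - 3) - 21 ≡ 27. → (3, 27)
5P: (3, 27) + (8, 18). λ = (18 - 27)/(8 - 3) ≡ 28/5 mod 37. 5⁻¹ ≡ 15 (mod 37), so λ ≡ 13.
  x = λ² - 3 - 8 = 169 - 11 ≡ 10; y = λ·(3 - 10) - 27 ≡ 30. → (10, 30)

(10, 30)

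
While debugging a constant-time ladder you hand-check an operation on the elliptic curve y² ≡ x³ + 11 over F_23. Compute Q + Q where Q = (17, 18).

(21, 16)

tangent at (17, 18): λ = (3·17² + 0)/(2·18) ≡ 16/13. 13⁻¹ ≡ 16 (mod 23), so λ ≡ 16·16 ≡ 3.
  x = λ² - 17 - 17 = 9 - 34 ≡ 21; y = λ·(17 - 21) - 18 ≡ 16. → (21, 16)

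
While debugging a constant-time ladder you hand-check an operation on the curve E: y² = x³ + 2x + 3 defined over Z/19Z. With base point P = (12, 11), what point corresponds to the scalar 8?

(10, 4)

Repeated addition: build up to 8P.
2P: tangent at (12, 11): λ = (3·12² + 2)/(2·11) ≡ 16/3. 3⁻¹ ≡ 13 (mod 19), so λ ≡ 16·13 ≡ 18.
  x = λ² - 12 - 12 = 324 - 24 ≡ 15; y = λ·(12 - 15) - 11 ≡ 11. → (15, 11)
3P: (15, 11) + (12, 11). λ = (11 - 11)/(12 - 15) ≡ 0/16 mod 19. 16⁻¹ ≡ 6 (mod 19) since 16·6 = 96 ≡ 1, so λ ≡ 0.
  x = λ² - 15 - 12 = 0 - 27 ≡ 11; y = λ·(15 - 11) - 11 ≡ 8. → (11, 8)
4P: (11, 8) + (12, 11). λ = (11 - 8)/(12 - 11) ≡ 3/1 mod 19. 1⁻¹ ≡ 1 (mod 19), so λ ≡ 3.
  x = λ² - 11 - 12 = 9 - 23 ≡ 5; y = λ·(11 - 5) - 8 ≡ 10. → (5, 10)
5P: (5, 10) + (12, 11). λ = (11 - 10)/(12 - 5) ≡ 1/7 mod 19. 7⁻¹ ≡ 11 (mod 19), so λ ≡ 11.
  x = λ² - 5 - 12 = 121 - 17 ≡ 9; y = λ·(5 - 9) - 10 ≡ 3. → (9, 3)
6P: (9, 3) + (12, 11). λ = (11 - 3)/(12 - 9) ≡ 8/3 mod 19. 3⁻¹ ≡ 13 (mod 19) since 3·13 = 39 ≡ 1, so λ ≡ 9.
  x = λ² - 9 - 12 = 81 - 21 ≡ 3; y = λ·(9 - 3) - 3 ≡ 13. → (3, 13)
7P: (3, 13) + (12, 11). λ = (11 - 13)/(12 - 3) ≡ 17/9 mod 19. 9⁻¹ ≡ 17 (mod 19) since 9·17 = 153 ≡ 1, so λ ≡ 4.
  x = λ² - 3 - 12 = 16 - 15 ≡ 1; y = λ·(3 - 1) - 13 ≡ 14. → (1, 14)
8P: (1, 14) + (12, 11). λ = (11 - 14)/(12 - 1) ≡ 16/11 mod 19. 11⁻¹ ≡ 7 (mod 19) since 11·7 = 77 ≡ 1, so λ ≡ 17.
  x = λ² - 1 - 12 = 289 - 13 ≡ 10; y = λ·(1 - 10) - 14 ≡ 4. → (10, 4)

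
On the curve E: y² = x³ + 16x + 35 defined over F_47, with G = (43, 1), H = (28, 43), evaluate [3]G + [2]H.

(37, 12)

First 3G:
Repeated addition: build up to 3G.
2G: tangent at (43, 1): λ = (3·43² + 16)/(2·1) ≡ 17/2. 2⁻¹ ≡ 24 (mod 47) since 2·24 = 48 ≡ 1, so λ ≡ 17·24 ≡ 32.
  x = λ² - 43 - 43 = 1024 - 86 ≡ 45; y = λ·(43 - 45) - 1 ≡ 29. → (45, 29)
3G: (45, 29) + (43, 1). λ = (1 - 29)/(43 - 45) ≡ 19/45 mod 47. 45⁻¹ ≡ 23 (mod 47) since 45·23 = 1035 ≡ 1, so λ ≡ 14.
  x = λ² - 45 - 43 = 196 - 88 ≡ 14; y = λ·(45 - 14) - 29 ≡ 29. → (14, 29)
3G = (14, 29).
Next 2H:
Repeated addition: build up to 2H.
2H: tangent at (28, 43): λ = (3·28² + 16)/(2·43) ≡ 18/39. 39⁻¹ ≡ 41 (mod 47), so λ ≡ 18·41 ≡ 33.
  x = λ² - 28 - 28 = 1089 - 56 ≡ 46; y = λ·(28 - 46) - 43 ≡ 21. → (46, 21)
2H = (46, 21).
Finally 3G + 2H:
(14, 29) + (46, 21). λ = (21 - 29)/(46 - 14) ≡ 39/32 mod 47. 32⁻¹ ≡ 25 (mod 47), so λ ≡ 35.
  x = λ² - 14 - 46 = 1225 - 60 ≡ 37; y = λ·(14 - 37) - 29 ≡ 12. → (37, 12)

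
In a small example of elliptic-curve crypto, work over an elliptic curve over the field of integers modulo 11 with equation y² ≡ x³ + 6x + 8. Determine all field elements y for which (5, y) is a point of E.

3, 8

x³ + 6x + 8 = 163 ≡ 9 (mod 11).
Square roots of 9 mod 11: 3 and 8 (since 3² = 9 ≡ 9).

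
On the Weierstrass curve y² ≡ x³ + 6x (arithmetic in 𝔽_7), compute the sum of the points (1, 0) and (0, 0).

(1, 0) + (0, 0). λ = (0 - 0)/(0 - 1) ≡ 0/6 mod 7. 6⁻¹ ≡ 6 (mod 7) since 6·6 = 36 ≡ 1, so λ ≡ 0.
  x = λ² - 1 - 0 = 0 - 1 ≡ 6; y = λ·(1 - 6) - 0 ≡ 0. → (6, 0)

(6, 0)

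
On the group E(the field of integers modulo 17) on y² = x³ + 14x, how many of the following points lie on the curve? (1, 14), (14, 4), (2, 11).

(1, 14): 14² ≡ 9, rhs ≡ 15 → off.
(14, 4): 4² ≡ 16, rhs ≡ 16 → on.
(2, 11): 11² ≡ 2, rhs ≡ 2 → on.

2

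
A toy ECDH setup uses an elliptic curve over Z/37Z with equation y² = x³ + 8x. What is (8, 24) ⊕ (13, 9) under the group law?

(25, 27)

(8, 24) + (13, 9). λ = (9 - 24)/(13 - 8) ≡ 22/5 mod 37. 5⁻¹ ≡ 15 (mod 37), so λ ≡ 34.
  x = λ² - 8 - 13 = 1156 - 21 ≡ 25; y = λ·(8 - 25) - 24 ≡ 27. → (25, 27)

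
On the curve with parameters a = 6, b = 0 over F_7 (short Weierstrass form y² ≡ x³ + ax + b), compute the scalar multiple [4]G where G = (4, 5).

Repeated addition: build up to 4G.
2G: tangent at (4, 5): λ = (3·4² + 6)/(2·5) ≡ 5/3. 3⁻¹ ≡ 5 (mod 7), so λ ≡ 5·5 ≡ 4.
  x = λ² - 4 - 4 = 16 - 8 ≡ 1; y = λ·(4 - 1) - 5 ≡ 0. → (1, 0)
3G: (1, 0) + (4, 5). λ = (5 - 0)/(4 - 1) ≡ 5/3 mod 7. 3⁻¹ ≡ 5 (mod 7), so λ ≡ 4.
  x = λ² - 1 - 4 = 16 - 5 ≡ 4; y = λ·(1 - 4) - 0 ≡ 2. → (4, 2)
4G: (4, 2) + (4, 5): same x and y₁ ≡ -y₂, so the sum is O.

O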